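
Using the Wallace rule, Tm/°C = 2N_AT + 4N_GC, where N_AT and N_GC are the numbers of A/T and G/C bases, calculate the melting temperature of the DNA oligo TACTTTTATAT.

Scanning the sequence gives C=1, T=7, G=0, A=3.
AT pairs contribute 10, GC pairs contribute 1.
Tm = 4·1 + 2·10 = 4 + 20 = 24°C

24°C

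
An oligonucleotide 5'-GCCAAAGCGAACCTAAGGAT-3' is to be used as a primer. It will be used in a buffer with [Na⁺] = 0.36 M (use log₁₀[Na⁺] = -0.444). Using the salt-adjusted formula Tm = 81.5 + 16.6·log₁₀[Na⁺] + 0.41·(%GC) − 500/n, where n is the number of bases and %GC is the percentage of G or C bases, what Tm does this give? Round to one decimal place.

Length n = 20. Scanning the sequence gives A=8, T=2, C=5, G=5.
G+C = 10, so %GC = 10/20 × 100 = 50%
Salt term: 16.6 × (-0.444) = -7.37
GC term: 0.41 × 50 = 20.5; length term: −500/20 = −25
Tm = 81.5 + (-7.37) + 20.5 − 25 = 69.63 → 69.6°C

69.6°C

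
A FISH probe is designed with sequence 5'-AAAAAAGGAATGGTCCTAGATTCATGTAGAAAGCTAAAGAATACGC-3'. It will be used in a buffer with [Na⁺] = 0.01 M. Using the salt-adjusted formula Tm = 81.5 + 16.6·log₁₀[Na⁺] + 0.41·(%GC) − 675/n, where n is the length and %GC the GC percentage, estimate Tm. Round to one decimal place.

47.9°C

Length n = 46. G=10, A=21, T=9, C=6
G+C = 16, so %GC = 16/46 × 100 = 34.783%
Salt term: 16.6 × (-2) = -33.2
GC term: 0.41 × 34.783 = 14.261; length term: −675/46 = −14.674
Tm = 81.5 + (-33.2) + 14.261 − 14.674 = 47.887 → 47.9°C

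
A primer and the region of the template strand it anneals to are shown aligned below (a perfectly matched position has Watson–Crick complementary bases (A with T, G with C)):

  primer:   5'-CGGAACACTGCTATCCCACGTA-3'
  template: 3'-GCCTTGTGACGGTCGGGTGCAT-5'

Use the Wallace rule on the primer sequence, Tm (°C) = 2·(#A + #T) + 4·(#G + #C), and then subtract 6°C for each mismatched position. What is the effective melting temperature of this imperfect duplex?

56°C

Primer base counts: A=6, T=4, G=4, C=8 → A+T=10, G+C=12
Perfect-match Tm = 2(10) + 4(12) = 20 + 48 = 68°C
Mismatches (positions where the bases are not complementary): 2 (at positions 12, 14)
Effective Tm = 68 − 2×6 = 68 − 12 = 56°C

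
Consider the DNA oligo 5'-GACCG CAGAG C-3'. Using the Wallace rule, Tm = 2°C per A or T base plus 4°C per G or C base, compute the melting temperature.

Scanning the sequence gives C=4, T=0, G=4, A=3.
So N_AT = 3 and N_GC = 8.
Tm = 2(3) + 4(8) = 6 + 32 = 38°C

38°C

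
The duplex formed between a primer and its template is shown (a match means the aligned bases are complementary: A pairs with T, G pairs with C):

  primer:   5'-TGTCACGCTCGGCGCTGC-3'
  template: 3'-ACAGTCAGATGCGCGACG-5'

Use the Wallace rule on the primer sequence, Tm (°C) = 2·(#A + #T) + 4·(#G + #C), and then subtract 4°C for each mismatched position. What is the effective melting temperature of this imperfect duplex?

Primer base counts: A=1, T=4, G=6, C=7 → A+T=5, G+C=13
Perfect-match Tm = 2(5) + 4(13) = 10 + 52 = 62°C
Mismatches (positions where the bases are not complementary): 4 (at positions 6, 7, 10, 11)
Effective Tm = 62 − 4×4 = 62 − 16 = 46°C

46°C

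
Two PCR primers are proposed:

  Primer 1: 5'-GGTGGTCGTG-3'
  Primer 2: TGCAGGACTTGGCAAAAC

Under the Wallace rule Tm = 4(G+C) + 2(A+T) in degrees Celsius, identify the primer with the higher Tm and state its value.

Primer 2, 54°C

Primer 1: A+T=3, G+C=7 → Tm = 2(3)+4(7) = 34°C
Primer 2: A+T=9, G+C=9 → Tm = 2(9)+4(9) = 54°C
34°C vs 54°C → primer 2 is higher.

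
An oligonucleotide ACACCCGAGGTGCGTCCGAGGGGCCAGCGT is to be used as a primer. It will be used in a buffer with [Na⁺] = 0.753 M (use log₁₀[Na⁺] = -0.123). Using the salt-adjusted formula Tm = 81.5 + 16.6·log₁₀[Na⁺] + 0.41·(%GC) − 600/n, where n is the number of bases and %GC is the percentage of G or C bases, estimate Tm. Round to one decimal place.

Length n = 30. Scanning the sequence gives T=3, A=5, C=10, G=12.
G+C = 22, so %GC = 22/30 × 100 = 73.333%
Salt term: 16.6 × (-0.123) = -2.042
GC term: 0.41 × 73.333 = 30.067; length term: −600/30 = −20
Tm = 81.5 + (-2.042) + 30.067 − 20 = 89.525 → 89.5°C

89.5°C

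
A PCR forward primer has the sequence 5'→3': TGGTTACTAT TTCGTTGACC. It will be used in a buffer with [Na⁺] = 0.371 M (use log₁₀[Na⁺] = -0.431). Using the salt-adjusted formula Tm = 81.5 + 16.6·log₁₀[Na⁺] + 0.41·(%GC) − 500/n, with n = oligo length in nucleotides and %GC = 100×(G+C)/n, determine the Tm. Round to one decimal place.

65.7°C

Length n = 20. A=3, G=4, T=9, C=4
G+C = 8, so %GC = 8/20 × 100 = 40%
Salt term: 16.6 × (-0.431) = -7.155
GC term: 0.41 × 40 = 16.4; length term: −500/20 = −25
Tm = 81.5 + (-7.155) + 16.4 − 25 = 65.745 → 65.7°C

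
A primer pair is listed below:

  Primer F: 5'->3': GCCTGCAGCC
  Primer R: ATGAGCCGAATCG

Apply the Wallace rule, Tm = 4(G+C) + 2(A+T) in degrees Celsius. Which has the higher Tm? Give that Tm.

Primer R, 40°C

Primer F: A+T=2, G+C=8 → Tm = 2(2)+4(8) = 36°C
Primer R: A+T=6, G+C=7 → Tm = 2(6)+4(7) = 40°C
36°C vs 40°C → primer R is higher.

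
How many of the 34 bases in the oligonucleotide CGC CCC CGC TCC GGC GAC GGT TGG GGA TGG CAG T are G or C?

Base counts: T=5, G=14, A=3, C=12
G+C = 14 + 12 = 26

26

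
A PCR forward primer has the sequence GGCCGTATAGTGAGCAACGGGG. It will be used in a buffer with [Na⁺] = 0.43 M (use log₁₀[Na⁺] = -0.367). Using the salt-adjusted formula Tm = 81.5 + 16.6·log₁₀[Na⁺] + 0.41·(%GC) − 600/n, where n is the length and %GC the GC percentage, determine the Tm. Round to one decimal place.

Length n = 22. Scanning the sequence gives T=3, A=5, G=10, C=4.
G+C = 14, so %GC = 14/22 × 100 = 63.636%
Salt term: 16.6 × (-0.367) = -6.092
GC term: 0.41 × 63.636 = 26.091; length term: −600/22 = −27.273
Tm = 81.5 + (-6.092) + 26.091 − 27.273 = 74.226 → 74.2°C

74.2°C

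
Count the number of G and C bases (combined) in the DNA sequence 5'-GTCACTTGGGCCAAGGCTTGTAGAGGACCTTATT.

17

C=7, G=10, T=10, A=7
Total G or C: 10 + 7 = 17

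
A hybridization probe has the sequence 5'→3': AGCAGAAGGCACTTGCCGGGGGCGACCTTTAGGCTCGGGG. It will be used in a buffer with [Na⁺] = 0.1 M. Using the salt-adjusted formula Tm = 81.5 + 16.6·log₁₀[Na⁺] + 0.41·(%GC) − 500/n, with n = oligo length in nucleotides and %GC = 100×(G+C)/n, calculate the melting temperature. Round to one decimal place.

80.1°C

Length n = 40. T=6, G=17, C=10, A=7
G+C = 27, so %GC = 27/40 × 100 = 67.5%
Salt term: 16.6 × (-1) = -16.6
GC term: 0.41 × 67.5 = 27.675; length term: −500/40 = −12.5
Tm = 81.5 + (-16.6) + 27.675 − 12.5 = 80.075 → 80.1°C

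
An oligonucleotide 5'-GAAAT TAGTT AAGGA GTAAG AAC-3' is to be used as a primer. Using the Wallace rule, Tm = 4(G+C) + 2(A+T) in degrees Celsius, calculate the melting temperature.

60°C

Counting bases: A=11, G=6, T=5, C=1
A+T = 16, G+C = 7
Tm = 2×16 + 4×7 = 60°C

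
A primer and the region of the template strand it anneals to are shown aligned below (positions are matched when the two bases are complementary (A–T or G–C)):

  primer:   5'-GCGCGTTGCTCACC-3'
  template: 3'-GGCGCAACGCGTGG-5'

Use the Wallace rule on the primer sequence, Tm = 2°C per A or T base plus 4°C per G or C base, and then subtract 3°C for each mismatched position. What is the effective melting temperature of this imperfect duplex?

42°C

Primer base counts: A=1, T=3, G=4, C=6 → A+T=4, G+C=10
Perfect-match Tm = 2(4) + 4(10) = 8 + 40 = 48°C
Mismatches (positions where the bases are not complementary): 2 (at positions 1, 10)
Effective Tm = 48 − 2×3 = 48 − 6 = 42°C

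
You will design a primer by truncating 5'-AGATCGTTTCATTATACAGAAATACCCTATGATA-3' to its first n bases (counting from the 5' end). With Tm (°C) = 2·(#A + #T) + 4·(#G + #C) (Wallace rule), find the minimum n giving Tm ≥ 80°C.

n = 31

First 30 bases: AGATCGTTTCATTATACAGAAATACCCTAT → Tm = 78°C (< 80°C)
First 31 bases: AGATCGTTTCATTATACAGAAATACCCTATG → Tm = 82°C (≥ 80°C)
Since every base adds ≥2°C, Tm only increases with n, so the threshold is first crossed at n = 31.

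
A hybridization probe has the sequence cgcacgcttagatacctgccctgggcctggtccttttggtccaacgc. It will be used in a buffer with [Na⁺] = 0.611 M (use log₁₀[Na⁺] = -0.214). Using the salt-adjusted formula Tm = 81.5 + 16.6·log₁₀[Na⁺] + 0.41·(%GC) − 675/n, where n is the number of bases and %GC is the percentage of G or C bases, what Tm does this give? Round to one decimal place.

88.9°C

Length n = 47. Counting bases: C=17, T=12, G=12, A=6
G+C = 29, so %GC = 29/47 × 100 = 61.702%
Salt term: 16.6 × (-0.214) = -3.552
GC term: 0.41 × 61.702 = 25.298; length term: −675/47 = −14.362
Tm = 81.5 + (-3.552) + 25.298 − 14.362 = 88.884 → 88.9°C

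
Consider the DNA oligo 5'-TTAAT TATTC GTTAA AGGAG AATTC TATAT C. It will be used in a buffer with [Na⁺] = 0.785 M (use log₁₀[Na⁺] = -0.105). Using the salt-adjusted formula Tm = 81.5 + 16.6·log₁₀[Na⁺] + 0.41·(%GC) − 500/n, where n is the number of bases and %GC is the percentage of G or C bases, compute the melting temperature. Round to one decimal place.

72.9°C

Length n = 31. G=4, A=11, C=3, T=13
G+C = 7, so %GC = 7/31 × 100 = 22.581%
Salt term: 16.6 × (-0.105) = -1.743
GC term: 0.41 × 22.581 = 9.258; length term: −500/31 = −16.129
Tm = 81.5 + (-1.743) + 9.258 − 16.129 = 72.886 → 72.9°C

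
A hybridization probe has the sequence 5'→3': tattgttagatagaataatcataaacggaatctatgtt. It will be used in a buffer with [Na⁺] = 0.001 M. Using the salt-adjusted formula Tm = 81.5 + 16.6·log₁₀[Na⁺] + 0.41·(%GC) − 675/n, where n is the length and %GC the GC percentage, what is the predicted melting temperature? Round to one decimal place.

Length n = 38. Counting bases: A=15, G=6, T=14, C=3
G+C = 9, so %GC = 9/38 × 100 = 23.684%
Salt term: 16.6 × (-3) = -49.8
GC term: 0.41 × 23.684 = 9.71; length term: −675/38 = −17.763
Tm = 81.5 + (-49.8) + 9.71 − 17.763 = 23.647 → 23.6°C

23.6°C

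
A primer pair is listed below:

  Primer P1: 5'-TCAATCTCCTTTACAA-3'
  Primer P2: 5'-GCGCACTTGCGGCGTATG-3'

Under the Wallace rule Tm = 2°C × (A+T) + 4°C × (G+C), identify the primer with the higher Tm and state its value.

Primer P2, 60°C

Primer P1: A+T=11, G+C=5 → Tm = 2(11)+4(5) = 42°C
Primer P2: A+T=6, G+C=12 → Tm = 2(6)+4(12) = 60°C
42°C vs 60°C → primer P2 is higher.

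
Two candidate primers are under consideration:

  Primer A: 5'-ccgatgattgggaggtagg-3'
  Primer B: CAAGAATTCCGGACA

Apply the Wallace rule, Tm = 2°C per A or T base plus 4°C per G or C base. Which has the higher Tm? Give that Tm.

Primer A: A+T=8, G+C=11 → Tm = 2(8)+4(11) = 60°C
Primer B: A+T=8, G+C=7 → Tm = 2(8)+4(7) = 44°C
60°C vs 44°C → primer A is higher.

Primer A, 60°C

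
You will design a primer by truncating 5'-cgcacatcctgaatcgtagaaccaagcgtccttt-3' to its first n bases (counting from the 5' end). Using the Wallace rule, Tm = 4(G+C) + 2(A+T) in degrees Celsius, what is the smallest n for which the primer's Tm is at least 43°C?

First 14 bases: CGCACATCCTGAAT → Tm = 42°C (< 43°C)
First 15 bases: CGCACATCCTGAATC → Tm = 46°C (≥ 43°C)
Since every base adds ≥2°C, Tm only increases with n, so the threshold is first crossed at n = 15.

n = 15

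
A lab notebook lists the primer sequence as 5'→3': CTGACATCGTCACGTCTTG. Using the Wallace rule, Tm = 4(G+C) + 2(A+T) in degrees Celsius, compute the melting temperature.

58°C

Scanning the sequence gives C=6, T=6, G=4, A=3.
A+T = 9, G+C = 10
Tm = 2×9 + 4×10 = 58°C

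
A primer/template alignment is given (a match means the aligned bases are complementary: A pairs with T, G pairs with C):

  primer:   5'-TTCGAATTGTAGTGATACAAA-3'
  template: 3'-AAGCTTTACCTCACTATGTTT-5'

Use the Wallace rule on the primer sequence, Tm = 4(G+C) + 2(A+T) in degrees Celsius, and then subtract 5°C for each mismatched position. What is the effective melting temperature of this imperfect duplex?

44°C

Primer base counts: A=8, T=7, G=4, C=2 → A+T=15, G+C=6
Perfect-match Tm = 2(15) + 4(6) = 30 + 24 = 54°C
Mismatches (positions where the bases are not complementary): 2 (at positions 7, 10)
Effective Tm = 54 − 2×5 = 54 − 10 = 44°C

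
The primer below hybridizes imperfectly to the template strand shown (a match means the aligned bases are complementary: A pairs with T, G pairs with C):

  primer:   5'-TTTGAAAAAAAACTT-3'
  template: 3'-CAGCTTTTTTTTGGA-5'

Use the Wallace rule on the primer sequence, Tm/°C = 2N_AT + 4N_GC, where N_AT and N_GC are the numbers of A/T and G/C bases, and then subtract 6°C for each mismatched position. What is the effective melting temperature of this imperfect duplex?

Primer base counts: A=8, T=5, G=1, C=1 → A+T=13, G+C=2
Perfect-match Tm = 2(13) + 4(2) = 26 + 8 = 34°C
Mismatches (positions where the bases are not complementary): 3 (at positions 1, 3, 14)
Effective Tm = 34 − 3×6 = 34 − 18 = 16°C

16°C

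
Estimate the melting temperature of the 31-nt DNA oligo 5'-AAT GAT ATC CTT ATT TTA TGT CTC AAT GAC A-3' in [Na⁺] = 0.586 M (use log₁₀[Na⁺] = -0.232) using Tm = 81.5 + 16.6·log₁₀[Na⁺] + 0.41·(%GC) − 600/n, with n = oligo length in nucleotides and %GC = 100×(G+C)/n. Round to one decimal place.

68.9°C

Length n = 31. Counting bases: T=13, C=5, G=3, A=10
G+C = 8, so %GC = 8/31 × 100 = 25.806%
Salt term: 16.6 × (-0.232) = -3.851
GC term: 0.41 × 25.806 = 10.58; length term: −600/31 = −19.355
Tm = 81.5 + (-3.851) + 10.58 − 19.355 = 68.874 → 68.9°C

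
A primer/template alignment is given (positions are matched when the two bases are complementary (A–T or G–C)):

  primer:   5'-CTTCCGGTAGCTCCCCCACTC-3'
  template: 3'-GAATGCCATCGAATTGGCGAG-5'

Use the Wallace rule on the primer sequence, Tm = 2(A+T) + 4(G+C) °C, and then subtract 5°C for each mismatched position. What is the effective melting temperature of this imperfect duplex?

45°C

Primer base counts: A=2, T=5, G=3, C=11 → A+T=7, G+C=14
Perfect-match Tm = 2(7) + 4(14) = 14 + 56 = 70°C
Mismatches (positions where the bases are not complementary): 5 (at positions 4, 13, 14, 15, 18)
Effective Tm = 70 − 5×5 = 70 − 25 = 45°C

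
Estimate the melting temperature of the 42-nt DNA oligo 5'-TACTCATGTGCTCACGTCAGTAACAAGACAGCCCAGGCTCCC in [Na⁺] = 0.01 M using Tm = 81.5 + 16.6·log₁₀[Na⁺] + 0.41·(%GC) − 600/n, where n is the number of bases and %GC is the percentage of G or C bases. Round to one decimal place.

56.5°C

Length n = 42. Counting bases: T=8, C=15, G=8, A=11
G+C = 23, so %GC = 23/42 × 100 = 54.762%
Salt term: 16.6 × (-2) = -33.2
GC term: 0.41 × 54.762 = 22.452; length term: −600/42 = −14.286
Tm = 81.5 + (-33.2) + 22.452 − 14.286 = 56.466 → 56.5°C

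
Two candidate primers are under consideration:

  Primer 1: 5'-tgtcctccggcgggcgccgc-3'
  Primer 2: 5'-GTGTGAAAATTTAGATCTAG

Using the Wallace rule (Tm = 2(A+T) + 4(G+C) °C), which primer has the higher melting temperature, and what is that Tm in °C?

Primer 1, 74°C

Primer 1: A+T=3, G+C=17 → Tm = 2(3)+4(17) = 74°C
Primer 2: A+T=14, G+C=6 → Tm = 2(14)+4(6) = 52°C
74°C vs 52°C → primer 1 is higher.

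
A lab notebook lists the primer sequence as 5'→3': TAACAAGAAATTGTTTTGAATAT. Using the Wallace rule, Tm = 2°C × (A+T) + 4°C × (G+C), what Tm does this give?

Base counts: G=3, T=9, A=10, C=1
AT pairs contribute 19, GC pairs contribute 4.
Tm = 4·4 + 2·19 = 16 + 38 = 54°C

54°C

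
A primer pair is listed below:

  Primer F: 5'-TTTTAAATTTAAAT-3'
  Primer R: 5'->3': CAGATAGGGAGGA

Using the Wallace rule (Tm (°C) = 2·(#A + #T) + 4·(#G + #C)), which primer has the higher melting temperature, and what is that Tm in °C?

Primer F: A+T=14, G+C=0 → Tm = 2(14)+4(0) = 28°C
Primer R: A+T=6, G+C=7 → Tm = 2(6)+4(7) = 40°C
28°C vs 40°C → primer R is higher.

Primer R, 40°C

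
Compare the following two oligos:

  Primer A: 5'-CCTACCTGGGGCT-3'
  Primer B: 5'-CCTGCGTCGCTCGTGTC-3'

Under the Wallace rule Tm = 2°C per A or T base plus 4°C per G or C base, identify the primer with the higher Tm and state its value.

Primer A: A+T=4, G+C=9 → Tm = 2(4)+4(9) = 44°C
Primer B: A+T=5, G+C=12 → Tm = 2(5)+4(12) = 58°C
44°C vs 58°C → primer B is higher.

Primer B, 58°C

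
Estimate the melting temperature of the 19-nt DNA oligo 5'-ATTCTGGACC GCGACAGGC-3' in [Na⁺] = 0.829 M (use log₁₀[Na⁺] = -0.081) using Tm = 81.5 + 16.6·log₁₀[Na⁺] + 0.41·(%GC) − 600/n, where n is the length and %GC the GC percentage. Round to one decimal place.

Length n = 19. Base counts: G=6, T=3, A=4, C=6
G+C = 12, so %GC = 12/19 × 100 = 63.158%
Salt term: 16.6 × (-0.081) = -1.345
GC term: 0.41 × 63.158 = 25.895; length term: −600/19 = −31.579
Tm = 81.5 + (-1.345) + 25.895 − 31.579 = 74.471 → 74.5°C

74.5°C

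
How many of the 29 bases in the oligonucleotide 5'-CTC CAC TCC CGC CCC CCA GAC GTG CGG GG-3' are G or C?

23

Scanning the sequence gives C=15, A=3, G=8, T=3.
Total G or C: 8 + 15 = 23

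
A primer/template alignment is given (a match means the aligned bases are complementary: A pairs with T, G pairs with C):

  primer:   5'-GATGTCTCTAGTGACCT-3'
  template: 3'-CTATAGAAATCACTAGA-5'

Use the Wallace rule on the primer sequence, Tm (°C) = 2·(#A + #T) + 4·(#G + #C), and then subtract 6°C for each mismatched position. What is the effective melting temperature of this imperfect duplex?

Primer base counts: A=3, T=6, G=4, C=4 → A+T=9, G+C=8
Perfect-match Tm = 2(9) + 4(8) = 18 + 32 = 50°C
Mismatches (positions where the bases are not complementary): 3 (at positions 4, 8, 15)
Effective Tm = 50 − 3×6 = 50 − 18 = 32°C

32°C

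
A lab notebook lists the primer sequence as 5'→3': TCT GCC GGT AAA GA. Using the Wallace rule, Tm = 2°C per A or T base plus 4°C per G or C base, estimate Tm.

42°C

Base counts: G=4, T=3, C=3, A=4
A+T = 7, G+C = 7
Tm = 2×7 + 4×7 = 42°C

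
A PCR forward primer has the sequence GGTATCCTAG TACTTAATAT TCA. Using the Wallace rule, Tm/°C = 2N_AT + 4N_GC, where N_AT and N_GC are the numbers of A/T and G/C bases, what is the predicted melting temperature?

60°C

T=9, C=4, G=3, A=7
So N_AT = 16 and N_GC = 7.
Tm = 2(16) + 4(7) = 32 + 28 = 60°C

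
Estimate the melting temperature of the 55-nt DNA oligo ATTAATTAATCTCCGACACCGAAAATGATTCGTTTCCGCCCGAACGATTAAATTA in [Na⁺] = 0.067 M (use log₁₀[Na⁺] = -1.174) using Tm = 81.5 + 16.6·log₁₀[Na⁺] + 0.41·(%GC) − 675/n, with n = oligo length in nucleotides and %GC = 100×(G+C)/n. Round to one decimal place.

64.6°C

Length n = 55. Scanning the sequence gives A=19, G=7, T=16, C=13.
G+C = 20, so %GC = 20/55 × 100 = 36.364%
Salt term: 16.6 × (-1.174) = -19.488
GC term: 0.41 × 36.364 = 14.909; length term: −675/55 = −12.273
Tm = 81.5 + (-19.488) + 14.909 − 12.273 = 64.648 → 64.6°C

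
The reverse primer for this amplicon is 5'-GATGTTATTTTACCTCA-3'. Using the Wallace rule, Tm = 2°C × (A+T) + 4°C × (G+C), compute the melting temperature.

Scanning the sequence gives C=3, G=2, T=8, A=4.
AT pairs contribute 12, GC pairs contribute 5.
Tm = 2(12) + 4(5) = 24 + 20 = 44°C

44°C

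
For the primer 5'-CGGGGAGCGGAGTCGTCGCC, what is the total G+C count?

16

Base counts: G=10, T=2, C=6, A=2
Total G or C: 10 + 6 = 16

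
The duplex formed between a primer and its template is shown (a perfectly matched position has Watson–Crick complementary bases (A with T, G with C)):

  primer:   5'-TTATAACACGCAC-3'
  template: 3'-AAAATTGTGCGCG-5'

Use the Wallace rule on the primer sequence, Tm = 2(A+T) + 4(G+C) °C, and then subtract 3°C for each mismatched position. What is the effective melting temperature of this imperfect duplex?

30°C

Primer base counts: A=5, T=3, G=1, C=4 → A+T=8, G+C=5
Perfect-match Tm = 2(8) + 4(5) = 16 + 20 = 36°C
Mismatches (positions where the bases are not complementary): 2 (at positions 3, 12)
Effective Tm = 36 − 2×3 = 36 − 6 = 30°C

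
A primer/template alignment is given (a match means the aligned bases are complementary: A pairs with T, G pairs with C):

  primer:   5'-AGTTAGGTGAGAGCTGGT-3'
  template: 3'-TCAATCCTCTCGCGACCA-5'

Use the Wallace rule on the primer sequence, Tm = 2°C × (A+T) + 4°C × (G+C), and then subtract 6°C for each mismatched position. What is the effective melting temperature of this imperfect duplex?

42°C

Primer base counts: A=4, T=5, G=8, C=1 → A+T=9, G+C=9
Perfect-match Tm = 2(9) + 4(9) = 18 + 36 = 54°C
Mismatches (positions where the bases are not complementary): 2 (at positions 8, 12)
Effective Tm = 54 − 2×6 = 54 − 12 = 42°C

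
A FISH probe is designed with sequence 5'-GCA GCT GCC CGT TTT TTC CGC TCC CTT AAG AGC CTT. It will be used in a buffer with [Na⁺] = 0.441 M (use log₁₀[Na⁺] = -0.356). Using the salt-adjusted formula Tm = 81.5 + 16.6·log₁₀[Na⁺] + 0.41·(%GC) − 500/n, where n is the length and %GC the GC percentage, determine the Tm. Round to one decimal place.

Length n = 36. A=4, T=12, C=13, G=7
G+C = 20, so %GC = 20/36 × 100 = 55.556%
Salt term: 16.6 × (-0.356) = -5.91
GC term: 0.41 × 55.556 = 22.778; length term: −500/36 = −13.889
Tm = 81.5 + (-5.91) + 22.778 − 13.889 = 84.479 → 84.5°C

84.5°C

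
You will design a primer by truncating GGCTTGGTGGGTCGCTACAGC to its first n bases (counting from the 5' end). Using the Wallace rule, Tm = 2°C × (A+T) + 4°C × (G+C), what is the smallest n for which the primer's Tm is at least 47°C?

First 13 bases: GGCTTGGTGGGTC → Tm = 44°C (< 47°C)
First 14 bases: GGCTTGGTGGGTCG → Tm = 48°C (≥ 47°C)
Each additional base adds 2°C (A/T) or 4°C (G/C), so Tm is non-decreasing in n; n = 14 is the first length to reach 47°C.

n = 14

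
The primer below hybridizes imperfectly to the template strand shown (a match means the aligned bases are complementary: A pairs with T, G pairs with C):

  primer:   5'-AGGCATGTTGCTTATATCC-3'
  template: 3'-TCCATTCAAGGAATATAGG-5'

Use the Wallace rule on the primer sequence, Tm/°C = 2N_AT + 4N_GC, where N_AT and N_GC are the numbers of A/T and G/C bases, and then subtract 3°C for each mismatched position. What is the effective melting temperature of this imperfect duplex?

Primer base counts: A=4, T=7, G=4, C=4 → A+T=11, G+C=8
Perfect-match Tm = 2(11) + 4(8) = 22 + 32 = 54°C
Mismatches (positions where the bases are not complementary): 3 (at positions 4, 6, 10)
Effective Tm = 54 − 3×3 = 54 − 9 = 45°C

45°C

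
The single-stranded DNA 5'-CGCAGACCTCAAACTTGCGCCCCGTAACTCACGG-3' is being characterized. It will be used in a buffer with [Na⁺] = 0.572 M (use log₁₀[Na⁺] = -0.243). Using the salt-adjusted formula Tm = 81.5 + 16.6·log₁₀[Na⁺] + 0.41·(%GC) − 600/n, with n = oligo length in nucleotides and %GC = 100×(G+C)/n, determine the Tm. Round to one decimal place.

Length n = 34. A=8, T=5, G=7, C=14
G+C = 21, so %GC = 21/34 × 100 = 61.765%
Salt term: 16.6 × (-0.243) = -4.034
GC term: 0.41 × 61.765 = 25.324; length term: −600/34 = −17.647
Tm = 81.5 + (-4.034) + 25.324 − 17.647 = 85.143 → 85.1°C

85.1°C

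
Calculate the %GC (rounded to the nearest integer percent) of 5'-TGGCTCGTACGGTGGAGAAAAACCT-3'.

Base counts: T=5, A=7, G=8, C=5
G+C = 8 + 5 = 13 out of 25 bases
%GC = 13/25 × 100 = 52% ≈ 52%

52%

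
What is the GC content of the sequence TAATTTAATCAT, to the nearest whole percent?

C=1, A=5, G=0, T=6
G+C = 0 + 1 = 1 out of 12 bases
%GC = 1/12 × 100 = 8.333% ≈ 8%

8%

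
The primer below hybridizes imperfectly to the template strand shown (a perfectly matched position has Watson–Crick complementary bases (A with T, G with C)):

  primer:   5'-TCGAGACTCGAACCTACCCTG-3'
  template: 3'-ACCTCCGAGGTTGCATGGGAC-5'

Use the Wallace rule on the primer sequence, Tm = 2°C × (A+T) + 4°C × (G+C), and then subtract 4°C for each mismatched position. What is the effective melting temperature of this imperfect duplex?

Primer base counts: A=5, T=4, G=4, C=8 → A+T=9, G+C=12
Perfect-match Tm = 2(9) + 4(12) = 18 + 48 = 66°C
Mismatches (positions where the bases are not complementary): 4 (at positions 2, 6, 10, 14)
Effective Tm = 66 − 4×4 = 66 − 16 = 50°C

50°C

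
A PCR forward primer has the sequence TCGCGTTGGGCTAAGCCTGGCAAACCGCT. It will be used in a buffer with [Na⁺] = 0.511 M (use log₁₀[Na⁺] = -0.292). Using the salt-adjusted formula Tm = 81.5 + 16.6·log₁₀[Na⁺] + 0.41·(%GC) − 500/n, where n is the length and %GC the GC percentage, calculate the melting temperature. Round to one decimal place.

84.9°C

Length n = 29. Scanning the sequence gives C=9, G=9, T=6, A=5.
G+C = 18, so %GC = 18/29 × 100 = 62.069%
Salt term: 16.6 × (-0.292) = -4.847
GC term: 0.41 × 62.069 = 25.448; length term: −500/29 = −17.241
Tm = 81.5 + (-4.847) + 25.448 − 17.241 = 84.86 → 84.9°C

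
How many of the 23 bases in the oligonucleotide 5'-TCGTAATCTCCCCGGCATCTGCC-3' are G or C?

G=4, C=10, A=3, T=6
Total G or C: 4 + 10 = 14

14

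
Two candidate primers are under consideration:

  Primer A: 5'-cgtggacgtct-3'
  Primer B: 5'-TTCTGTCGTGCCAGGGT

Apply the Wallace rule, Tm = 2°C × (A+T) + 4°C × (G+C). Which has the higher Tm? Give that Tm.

Primer A: A+T=4, G+C=7 → Tm = 2(4)+4(7) = 36°C
Primer B: A+T=7, G+C=10 → Tm = 2(7)+4(10) = 54°C
36°C vs 54°C → primer B is higher.

Primer B, 54°C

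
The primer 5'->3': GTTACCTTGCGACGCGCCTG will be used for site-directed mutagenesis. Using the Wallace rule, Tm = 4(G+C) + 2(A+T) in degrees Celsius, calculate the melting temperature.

A=2, T=5, C=7, G=6
So N_AT = 7 and N_GC = 13.
Tm = 4·13 + 2·7 = 52 + 14 = 66°C

66°C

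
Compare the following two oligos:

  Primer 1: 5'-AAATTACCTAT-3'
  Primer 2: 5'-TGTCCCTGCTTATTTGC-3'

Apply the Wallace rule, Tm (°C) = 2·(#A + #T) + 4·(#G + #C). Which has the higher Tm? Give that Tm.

Primer 2, 50°C

Primer 1: A+T=9, G+C=2 → Tm = 2(9)+4(2) = 26°C
Primer 2: A+T=9, G+C=8 → Tm = 2(9)+4(8) = 50°C
26°C vs 50°C → primer 2 is higher.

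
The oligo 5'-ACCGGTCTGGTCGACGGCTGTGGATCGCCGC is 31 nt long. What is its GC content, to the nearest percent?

Counting bases: A=3, G=12, C=10, T=6
G+C = 12 + 10 = 22 out of 31 bases
%GC = 22/31 × 100 = 70.97% ≈ 71%

71%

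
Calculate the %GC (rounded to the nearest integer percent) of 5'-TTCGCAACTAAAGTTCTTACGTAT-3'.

33%

A=7, T=9, G=3, C=5
G+C = 3 + 5 = 8 out of 24 bases
%GC = 8/24 × 100 = 33.33% ≈ 33%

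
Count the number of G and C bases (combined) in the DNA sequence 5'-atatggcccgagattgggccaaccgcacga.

18

G=9, C=9, A=8, T=4
G+C = 9 + 9 = 18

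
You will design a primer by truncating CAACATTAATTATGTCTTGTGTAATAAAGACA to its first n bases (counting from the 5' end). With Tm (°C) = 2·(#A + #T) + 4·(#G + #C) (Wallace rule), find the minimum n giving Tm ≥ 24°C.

First 9 bases: CAACATTAA → Tm = 22°C (< 24°C)
First 10 bases: CAACATTAAT → Tm = 24°C (≥ 24°C)
Each additional base adds 2°C (A/T) or 4°C (G/C), so Tm is non-decreasing in n; n = 10 is the first length to reach 24°C.

n = 10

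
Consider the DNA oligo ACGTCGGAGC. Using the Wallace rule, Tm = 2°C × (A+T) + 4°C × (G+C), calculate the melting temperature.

34°C

Scanning the sequence gives A=2, T=1, C=3, G=4.
AT pairs contribute 3, GC pairs contribute 7.
Tm = 2(3) + 4(7) = 6 + 28 = 34°C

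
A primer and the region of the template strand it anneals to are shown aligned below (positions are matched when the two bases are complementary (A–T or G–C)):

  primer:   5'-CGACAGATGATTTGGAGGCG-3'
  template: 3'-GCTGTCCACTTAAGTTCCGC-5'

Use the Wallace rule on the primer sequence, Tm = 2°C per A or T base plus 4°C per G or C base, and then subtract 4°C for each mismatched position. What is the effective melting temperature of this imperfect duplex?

Primer base counts: A=5, T=4, G=8, C=3 → A+T=9, G+C=11
Perfect-match Tm = 2(9) + 4(11) = 18 + 44 = 62°C
Mismatches (positions where the bases are not complementary): 4 (at positions 7, 11, 14, 15)
Effective Tm = 62 − 4×4 = 62 − 16 = 46°C

46°C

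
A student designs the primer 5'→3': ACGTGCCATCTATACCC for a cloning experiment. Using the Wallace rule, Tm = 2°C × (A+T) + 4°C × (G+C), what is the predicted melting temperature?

Base counts: T=4, G=2, C=7, A=4
A+T = 8, G+C = 9
Tm = 2(8) + 4(9) = 16 + 36 = 52°C

52°C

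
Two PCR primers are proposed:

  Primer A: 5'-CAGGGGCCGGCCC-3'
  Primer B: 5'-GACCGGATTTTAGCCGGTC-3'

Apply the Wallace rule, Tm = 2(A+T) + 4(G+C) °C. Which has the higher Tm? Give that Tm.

Primer B, 60°C

Primer A: A+T=1, G+C=12 → Tm = 2(1)+4(12) = 50°C
Primer B: A+T=8, G+C=11 → Tm = 2(8)+4(11) = 60°C
50°C vs 60°C → primer B is higher.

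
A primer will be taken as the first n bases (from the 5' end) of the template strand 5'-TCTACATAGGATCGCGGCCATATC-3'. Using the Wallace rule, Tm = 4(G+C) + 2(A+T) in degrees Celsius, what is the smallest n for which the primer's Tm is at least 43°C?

First 14 bases: TCTACATAGGATCG → Tm = 40°C (< 43°C)
First 15 bases: TCTACATAGGATCGC → Tm = 44°C (≥ 43°C)
Each additional base adds 2°C (A/T) or 4°C (G/C), so Tm is non-decreasing in n; n = 15 is the first length to reach 43°C.

n = 15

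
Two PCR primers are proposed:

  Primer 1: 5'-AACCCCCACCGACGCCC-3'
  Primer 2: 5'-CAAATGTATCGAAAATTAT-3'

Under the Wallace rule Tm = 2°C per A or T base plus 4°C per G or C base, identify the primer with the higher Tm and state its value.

Primer 1, 60°C

Primer 1: A+T=4, G+C=13 → Tm = 2(4)+4(13) = 60°C
Primer 2: A+T=15, G+C=4 → Tm = 2(15)+4(4) = 46°C
60°C vs 46°C → primer 1 is higher.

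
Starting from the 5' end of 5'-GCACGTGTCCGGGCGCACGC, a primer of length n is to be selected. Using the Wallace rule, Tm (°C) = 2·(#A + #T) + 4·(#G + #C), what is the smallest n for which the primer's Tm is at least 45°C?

n = 13

First 12 bases: GCACGTGTCCGG → Tm = 42°C (< 45°C)
First 13 bases: GCACGTGTCCGGG → Tm = 46°C (≥ 45°C)
Since every base adds ≥2°C, Tm only increases with n, so the threshold is first crossed at n = 13.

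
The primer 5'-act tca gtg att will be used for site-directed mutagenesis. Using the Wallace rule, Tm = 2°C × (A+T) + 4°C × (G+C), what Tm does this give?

Counting bases: G=2, A=3, C=2, T=5
AT pairs contribute 8, GC pairs contribute 4.
Tm = 4·4 + 2·8 = 16 + 16 = 32°C

32°C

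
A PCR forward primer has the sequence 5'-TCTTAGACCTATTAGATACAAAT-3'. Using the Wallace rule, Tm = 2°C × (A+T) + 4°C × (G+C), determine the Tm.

58°C

Scanning the sequence gives A=9, C=4, G=2, T=8.
A+T = 17, G+C = 6
Tm = 4·6 + 2·17 = 24 + 34 = 58°C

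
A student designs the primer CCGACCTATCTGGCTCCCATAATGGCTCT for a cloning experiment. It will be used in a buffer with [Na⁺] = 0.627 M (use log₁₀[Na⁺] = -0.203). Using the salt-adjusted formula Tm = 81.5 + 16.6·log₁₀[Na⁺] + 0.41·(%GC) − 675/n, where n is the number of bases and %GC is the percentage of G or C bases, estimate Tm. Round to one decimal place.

77.5°C

Length n = 29. C=11, T=8, G=5, A=5
G+C = 16, so %GC = 16/29 × 100 = 55.172%
Salt term: 16.6 × (-0.203) = -3.37
GC term: 0.41 × 55.172 = 22.621; length term: −675/29 = −23.276
Tm = 81.5 + (-3.37) + 22.621 − 23.276 = 77.475 → 77.5°C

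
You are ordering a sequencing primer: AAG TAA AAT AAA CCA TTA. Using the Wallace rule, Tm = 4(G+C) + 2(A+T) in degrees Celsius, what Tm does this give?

42°C

Scanning the sequence gives G=1, C=2, T=4, A=11.
A+T = 15, G+C = 3
Tm = 2(15) + 4(3) = 30 + 12 = 42°C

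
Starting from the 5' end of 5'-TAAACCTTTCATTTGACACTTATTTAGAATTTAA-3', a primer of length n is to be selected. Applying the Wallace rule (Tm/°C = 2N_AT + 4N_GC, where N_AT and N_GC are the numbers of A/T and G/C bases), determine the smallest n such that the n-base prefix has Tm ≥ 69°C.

n = 28

First 27 bases: TAAACCTTTCATTTGACACTTATTTAG → Tm = 68°C (< 69°C)
First 28 bases: TAAACCTTTCATTTGACACTTATTTAGA → Tm = 70°C (≥ 69°C)
Since every base adds ≥2°C, Tm only increases with n, so the threshold is first crossed at n = 28.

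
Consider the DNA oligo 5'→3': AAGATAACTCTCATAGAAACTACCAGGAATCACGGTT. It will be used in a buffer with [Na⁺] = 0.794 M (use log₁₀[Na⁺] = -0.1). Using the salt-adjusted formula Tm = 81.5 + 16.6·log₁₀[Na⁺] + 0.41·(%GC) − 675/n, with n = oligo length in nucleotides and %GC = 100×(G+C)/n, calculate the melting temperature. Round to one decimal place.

77.1°C

Length n = 37. Scanning the sequence gives C=8, G=6, T=8, A=15.
G+C = 14, so %GC = 14/37 × 100 = 37.838%
Salt term: 16.6 × (-0.1) = -1.66
GC term: 0.41 × 37.838 = 15.514; length term: −675/37 = −18.243
Tm = 81.5 + (-1.66) + 15.514 − 18.243 = 77.111 → 77.1°C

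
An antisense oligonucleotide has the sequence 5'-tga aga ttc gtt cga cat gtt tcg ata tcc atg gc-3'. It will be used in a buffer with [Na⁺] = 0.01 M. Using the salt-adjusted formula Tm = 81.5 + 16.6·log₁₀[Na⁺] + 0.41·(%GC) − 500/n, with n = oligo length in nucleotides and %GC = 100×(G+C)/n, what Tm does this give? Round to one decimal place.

51.6°C

Length n = 35. Base counts: A=8, T=12, C=7, G=8
G+C = 15, so %GC = 15/35 × 100 = 42.857%
Salt term: 16.6 × (-2) = -33.2
GC term: 0.41 × 42.857 = 17.571; length term: −500/35 = −14.286
Tm = 81.5 + (-33.2) + 17.571 − 14.286 = 51.585 → 51.6°C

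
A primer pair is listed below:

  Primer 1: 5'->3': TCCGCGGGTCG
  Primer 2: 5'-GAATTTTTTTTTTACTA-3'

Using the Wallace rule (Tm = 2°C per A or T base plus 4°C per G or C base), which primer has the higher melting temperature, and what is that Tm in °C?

Primer 1: A+T=2, G+C=9 → Tm = 2(2)+4(9) = 40°C
Primer 2: A+T=15, G+C=2 → Tm = 2(15)+4(2) = 38°C
40°C vs 38°C → primer 1 is higher.

Primer 1, 40°C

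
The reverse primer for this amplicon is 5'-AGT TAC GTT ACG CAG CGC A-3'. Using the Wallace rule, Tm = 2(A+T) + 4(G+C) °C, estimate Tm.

Counting bases: A=5, T=4, G=5, C=5
AT pairs contribute 9, GC pairs contribute 10.
Tm = 4·10 + 2·9 = 40 + 18 = 58°C

58°C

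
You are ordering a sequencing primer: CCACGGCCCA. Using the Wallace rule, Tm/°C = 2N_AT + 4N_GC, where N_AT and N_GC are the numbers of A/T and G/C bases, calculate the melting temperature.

36°C

Counting bases: T=0, G=2, A=2, C=6
A+T = 2, G+C = 8
Tm = 4·8 + 2·2 = 32 + 4 = 36°C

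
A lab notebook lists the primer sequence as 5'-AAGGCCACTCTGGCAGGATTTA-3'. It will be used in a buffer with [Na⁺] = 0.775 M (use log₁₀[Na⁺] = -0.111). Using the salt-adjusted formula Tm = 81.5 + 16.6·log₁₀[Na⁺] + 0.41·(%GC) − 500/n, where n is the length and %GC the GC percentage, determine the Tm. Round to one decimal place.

77.4°C

Length n = 22. Scanning the sequence gives C=5, A=6, G=6, T=5.
G+C = 11, so %GC = 11/22 × 100 = 50%
Salt term: 16.6 × (-0.111) = -1.843
GC term: 0.41 × 50 = 20.5; length term: −500/22 = −22.727
Tm = 81.5 + (-1.843) + 20.5 − 22.727 = 77.43 → 77.4°C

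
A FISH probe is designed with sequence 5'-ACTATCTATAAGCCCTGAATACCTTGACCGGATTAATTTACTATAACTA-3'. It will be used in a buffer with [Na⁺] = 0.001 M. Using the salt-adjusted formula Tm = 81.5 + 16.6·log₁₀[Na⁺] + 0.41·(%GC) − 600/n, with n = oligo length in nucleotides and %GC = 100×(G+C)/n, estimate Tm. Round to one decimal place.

32.8°C

Length n = 49. Scanning the sequence gives T=16, C=11, G=5, A=17.
G+C = 16, so %GC = 16/49 × 100 = 32.653%
Salt term: 16.6 × (-3) = -49.8
GC term: 0.41 × 32.653 = 13.388; length term: −600/49 = −12.245
Tm = 81.5 + (-49.8) + 13.388 − 12.245 = 32.843 → 32.8°C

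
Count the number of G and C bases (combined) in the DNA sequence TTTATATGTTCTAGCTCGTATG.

Base counts: T=11, C=3, A=4, G=4
Total G or C: 4 + 3 = 7

7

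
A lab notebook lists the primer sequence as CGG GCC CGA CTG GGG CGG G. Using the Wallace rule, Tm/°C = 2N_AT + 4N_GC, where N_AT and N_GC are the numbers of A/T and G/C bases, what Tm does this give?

72°C

Scanning the sequence gives C=6, T=1, A=1, G=11.
AT pairs contribute 2, GC pairs contribute 17.
Tm = 2×2 + 4×17 = 72°C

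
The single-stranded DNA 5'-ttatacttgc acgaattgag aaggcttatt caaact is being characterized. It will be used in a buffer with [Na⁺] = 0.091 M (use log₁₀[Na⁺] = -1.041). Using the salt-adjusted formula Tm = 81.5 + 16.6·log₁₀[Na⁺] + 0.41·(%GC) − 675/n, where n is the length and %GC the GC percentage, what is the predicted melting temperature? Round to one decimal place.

Length n = 36. Base counts: A=12, T=12, G=6, C=6
G+C = 12, so %GC = 12/36 × 100 = 33.333%
Salt term: 16.6 × (-1.041) = -17.281
GC term: 0.41 × 33.333 = 13.667; length term: −675/36 = −18.75
Tm = 81.5 + (-17.281) + 13.667 − 18.75 = 59.136 → 59.1°C

59.1°C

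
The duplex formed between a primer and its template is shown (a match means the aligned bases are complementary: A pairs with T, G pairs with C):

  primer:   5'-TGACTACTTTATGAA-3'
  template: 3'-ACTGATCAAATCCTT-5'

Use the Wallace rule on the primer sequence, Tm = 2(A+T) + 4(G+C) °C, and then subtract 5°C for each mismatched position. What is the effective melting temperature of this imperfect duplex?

28°C

Primer base counts: A=5, T=6, G=2, C=2 → A+T=11, G+C=4
Perfect-match Tm = 2(11) + 4(4) = 22 + 16 = 38°C
Mismatches (positions where the bases are not complementary): 2 (at positions 7, 12)
Effective Tm = 38 − 2×5 = 38 − 10 = 28°C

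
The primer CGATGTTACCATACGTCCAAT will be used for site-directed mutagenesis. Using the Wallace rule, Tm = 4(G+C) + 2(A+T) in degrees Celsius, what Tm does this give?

60°C

Base counts: C=6, G=3, A=6, T=6
So N_AT = 12 and N_GC = 9.
Tm = 2×12 + 4×9 = 60°C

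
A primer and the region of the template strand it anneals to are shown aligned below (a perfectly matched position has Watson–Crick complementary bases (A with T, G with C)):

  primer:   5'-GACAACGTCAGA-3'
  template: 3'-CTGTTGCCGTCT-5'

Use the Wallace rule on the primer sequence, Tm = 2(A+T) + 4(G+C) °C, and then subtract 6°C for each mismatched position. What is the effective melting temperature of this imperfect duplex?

Primer base counts: A=5, T=1, G=3, C=3 → A+T=6, G+C=6
Perfect-match Tm = 2(6) + 4(6) = 12 + 24 = 36°C
Mismatches (positions where the bases are not complementary): 1 (at position 8)
Effective Tm = 36 − 1×6 = 36 − 6 = 30°C

30°C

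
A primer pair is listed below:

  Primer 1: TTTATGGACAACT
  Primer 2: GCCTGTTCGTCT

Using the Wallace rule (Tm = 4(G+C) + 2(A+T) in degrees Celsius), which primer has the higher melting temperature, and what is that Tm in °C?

Primer 2, 38°C

Primer 1: A+T=9, G+C=4 → Tm = 2(9)+4(4) = 34°C
Primer 2: A+T=5, G+C=7 → Tm = 2(5)+4(7) = 38°C
34°C vs 38°C → primer 2 is higher.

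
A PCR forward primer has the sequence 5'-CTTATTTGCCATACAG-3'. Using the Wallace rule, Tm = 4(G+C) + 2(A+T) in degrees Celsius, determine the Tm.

44°C

Counting bases: A=4, G=2, T=6, C=4
A+T = 10, G+C = 6
Tm = 2×10 + 4×6 = 44°C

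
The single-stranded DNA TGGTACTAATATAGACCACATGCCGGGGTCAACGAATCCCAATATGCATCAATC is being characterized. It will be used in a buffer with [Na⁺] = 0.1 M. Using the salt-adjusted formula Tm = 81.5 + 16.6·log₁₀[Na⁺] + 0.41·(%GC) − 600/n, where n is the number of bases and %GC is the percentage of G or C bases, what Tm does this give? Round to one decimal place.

72.0°C

Length n = 54. G=10, A=18, T=12, C=14
G+C = 24, so %GC = 24/54 × 100 = 44.444%
Salt term: 16.6 × (-1) = -16.6
GC term: 0.41 × 44.444 = 18.222; length term: −600/54 = −11.111
Tm = 81.5 + (-16.6) + 18.222 − 11.111 = 72.011 → 72.0°C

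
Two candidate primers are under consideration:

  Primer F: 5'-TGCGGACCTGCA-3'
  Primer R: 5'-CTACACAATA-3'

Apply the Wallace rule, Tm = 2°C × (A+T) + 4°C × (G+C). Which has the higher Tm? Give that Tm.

Primer F: A+T=4, G+C=8 → Tm = 2(4)+4(8) = 40°C
Primer R: A+T=7, G+C=3 → Tm = 2(7)+4(3) = 26°C
40°C vs 26°C → primer F is higher.

Primer F, 40°C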